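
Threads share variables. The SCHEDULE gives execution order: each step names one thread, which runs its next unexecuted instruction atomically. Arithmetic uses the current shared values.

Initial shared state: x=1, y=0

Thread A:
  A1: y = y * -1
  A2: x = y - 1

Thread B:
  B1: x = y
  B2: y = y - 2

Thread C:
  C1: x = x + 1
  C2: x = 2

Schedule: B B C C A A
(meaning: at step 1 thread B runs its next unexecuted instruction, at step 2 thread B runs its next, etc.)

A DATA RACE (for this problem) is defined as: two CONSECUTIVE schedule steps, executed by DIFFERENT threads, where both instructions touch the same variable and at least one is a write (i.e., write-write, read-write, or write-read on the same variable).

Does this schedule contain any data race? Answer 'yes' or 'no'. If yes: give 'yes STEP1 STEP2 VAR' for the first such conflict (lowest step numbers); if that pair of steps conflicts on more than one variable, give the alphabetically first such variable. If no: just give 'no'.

Steps 1,2: same thread (B). No race.
Steps 2,3: B(r=y,w=y) vs C(r=x,w=x). No conflict.
Steps 3,4: same thread (C). No race.
Steps 4,5: C(r=-,w=x) vs A(r=y,w=y). No conflict.
Steps 5,6: same thread (A). No race.

Answer: no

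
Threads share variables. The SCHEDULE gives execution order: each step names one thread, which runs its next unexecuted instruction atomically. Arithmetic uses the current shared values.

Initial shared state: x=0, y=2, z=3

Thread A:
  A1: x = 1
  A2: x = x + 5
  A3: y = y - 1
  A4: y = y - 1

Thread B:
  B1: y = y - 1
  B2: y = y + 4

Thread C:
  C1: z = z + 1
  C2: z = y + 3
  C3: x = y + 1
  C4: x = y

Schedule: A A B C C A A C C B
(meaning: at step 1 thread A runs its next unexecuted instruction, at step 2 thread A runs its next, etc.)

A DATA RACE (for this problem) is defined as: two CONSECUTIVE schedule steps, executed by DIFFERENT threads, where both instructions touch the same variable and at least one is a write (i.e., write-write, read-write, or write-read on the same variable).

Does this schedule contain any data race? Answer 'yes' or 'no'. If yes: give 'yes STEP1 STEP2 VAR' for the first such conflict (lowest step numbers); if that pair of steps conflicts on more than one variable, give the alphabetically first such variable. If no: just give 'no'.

Answer: yes 5 6 y

Derivation:
Steps 1,2: same thread (A). No race.
Steps 2,3: A(r=x,w=x) vs B(r=y,w=y). No conflict.
Steps 3,4: B(r=y,w=y) vs C(r=z,w=z). No conflict.
Steps 4,5: same thread (C). No race.
Steps 5,6: C(z = y + 3) vs A(y = y - 1). RACE on y (R-W).
Steps 6,7: same thread (A). No race.
Steps 7,8: A(y = y - 1) vs C(x = y + 1). RACE on y (W-R).
Steps 8,9: same thread (C). No race.
Steps 9,10: C(x = y) vs B(y = y + 4). RACE on y (R-W).
First conflict at steps 5,6.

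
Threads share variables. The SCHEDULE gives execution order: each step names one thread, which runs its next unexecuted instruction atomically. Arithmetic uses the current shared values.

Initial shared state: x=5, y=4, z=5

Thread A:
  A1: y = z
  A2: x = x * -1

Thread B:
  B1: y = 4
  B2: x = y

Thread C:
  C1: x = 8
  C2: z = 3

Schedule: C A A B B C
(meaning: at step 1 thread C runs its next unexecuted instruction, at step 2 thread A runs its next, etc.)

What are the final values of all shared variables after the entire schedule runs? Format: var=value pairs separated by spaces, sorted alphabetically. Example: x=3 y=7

Step 1: thread C executes C1 (x = 8). Shared: x=8 y=4 z=5. PCs: A@0 B@0 C@1
Step 2: thread A executes A1 (y = z). Shared: x=8 y=5 z=5. PCs: A@1 B@0 C@1
Step 3: thread A executes A2 (x = x * -1). Shared: x=-8 y=5 z=5. PCs: A@2 B@0 C@1
Step 4: thread B executes B1 (y = 4). Shared: x=-8 y=4 z=5. PCs: A@2 B@1 C@1
Step 5: thread B executes B2 (x = y). Shared: x=4 y=4 z=5. PCs: A@2 B@2 C@1
Step 6: thread C executes C2 (z = 3). Shared: x=4 y=4 z=3. PCs: A@2 B@2 C@2

Answer: x=4 y=4 z=3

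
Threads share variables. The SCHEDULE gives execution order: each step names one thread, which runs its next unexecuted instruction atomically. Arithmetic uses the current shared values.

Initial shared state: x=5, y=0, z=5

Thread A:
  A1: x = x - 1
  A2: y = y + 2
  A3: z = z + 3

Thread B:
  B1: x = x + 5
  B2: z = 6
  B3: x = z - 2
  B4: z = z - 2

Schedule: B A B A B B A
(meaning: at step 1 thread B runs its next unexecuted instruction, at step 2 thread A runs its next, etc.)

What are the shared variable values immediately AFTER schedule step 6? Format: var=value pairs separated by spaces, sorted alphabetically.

Step 1: thread B executes B1 (x = x + 5). Shared: x=10 y=0 z=5. PCs: A@0 B@1
Step 2: thread A executes A1 (x = x - 1). Shared: x=9 y=0 z=5. PCs: A@1 B@1
Step 3: thread B executes B2 (z = 6). Shared: x=9 y=0 z=6. PCs: A@1 B@2
Step 4: thread A executes A2 (y = y + 2). Shared: x=9 y=2 z=6. PCs: A@2 B@2
Step 5: thread B executes B3 (x = z - 2). Shared: x=4 y=2 z=6. PCs: A@2 B@3
Step 6: thread B executes B4 (z = z - 2). Shared: x=4 y=2 z=4. PCs: A@2 B@4

Answer: x=4 y=2 z=4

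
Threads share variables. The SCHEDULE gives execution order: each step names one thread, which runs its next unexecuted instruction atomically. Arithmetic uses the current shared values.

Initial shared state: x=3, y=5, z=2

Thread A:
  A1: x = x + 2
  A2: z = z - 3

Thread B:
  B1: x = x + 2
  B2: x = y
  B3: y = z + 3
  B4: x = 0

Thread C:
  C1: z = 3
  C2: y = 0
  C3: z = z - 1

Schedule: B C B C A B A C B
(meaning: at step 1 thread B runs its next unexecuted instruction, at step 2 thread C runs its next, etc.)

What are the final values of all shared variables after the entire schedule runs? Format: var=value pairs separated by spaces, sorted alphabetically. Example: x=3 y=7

Answer: x=0 y=6 z=-1

Derivation:
Step 1: thread B executes B1 (x = x + 2). Shared: x=5 y=5 z=2. PCs: A@0 B@1 C@0
Step 2: thread C executes C1 (z = 3). Shared: x=5 y=5 z=3. PCs: A@0 B@1 C@1
Step 3: thread B executes B2 (x = y). Shared: x=5 y=5 z=3. PCs: A@0 B@2 C@1
Step 4: thread C executes C2 (y = 0). Shared: x=5 y=0 z=3. PCs: A@0 B@2 C@2
Step 5: thread A executes A1 (x = x + 2). Shared: x=7 y=0 z=3. PCs: A@1 B@2 C@2
Step 6: thread B executes B3 (y = z + 3). Shared: x=7 y=6 z=3. PCs: A@1 B@3 C@2
Step 7: thread A executes A2 (z = z - 3). Shared: x=7 y=6 z=0. PCs: A@2 B@3 C@2
Step 8: thread C executes C3 (z = z - 1). Shared: x=7 y=6 z=-1. PCs: A@2 B@3 C@3
Step 9: thread B executes B4 (x = 0). Shared: x=0 y=6 z=-1. PCs: A@2 B@4 C@3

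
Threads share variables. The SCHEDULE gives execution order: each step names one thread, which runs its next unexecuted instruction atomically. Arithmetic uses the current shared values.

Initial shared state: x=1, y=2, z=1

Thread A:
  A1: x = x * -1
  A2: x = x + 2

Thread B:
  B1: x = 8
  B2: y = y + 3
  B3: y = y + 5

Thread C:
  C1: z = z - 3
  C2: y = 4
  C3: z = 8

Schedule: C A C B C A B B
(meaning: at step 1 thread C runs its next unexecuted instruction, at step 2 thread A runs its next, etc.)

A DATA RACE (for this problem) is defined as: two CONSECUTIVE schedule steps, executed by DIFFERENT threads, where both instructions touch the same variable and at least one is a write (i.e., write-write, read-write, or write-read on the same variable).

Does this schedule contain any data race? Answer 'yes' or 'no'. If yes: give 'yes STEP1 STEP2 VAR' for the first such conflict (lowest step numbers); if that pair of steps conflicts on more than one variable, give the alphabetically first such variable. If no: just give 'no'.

Answer: no

Derivation:
Steps 1,2: C(r=z,w=z) vs A(r=x,w=x). No conflict.
Steps 2,3: A(r=x,w=x) vs C(r=-,w=y). No conflict.
Steps 3,4: C(r=-,w=y) vs B(r=-,w=x). No conflict.
Steps 4,5: B(r=-,w=x) vs C(r=-,w=z). No conflict.
Steps 5,6: C(r=-,w=z) vs A(r=x,w=x). No conflict.
Steps 6,7: A(r=x,w=x) vs B(r=y,w=y). No conflict.
Steps 7,8: same thread (B). No race.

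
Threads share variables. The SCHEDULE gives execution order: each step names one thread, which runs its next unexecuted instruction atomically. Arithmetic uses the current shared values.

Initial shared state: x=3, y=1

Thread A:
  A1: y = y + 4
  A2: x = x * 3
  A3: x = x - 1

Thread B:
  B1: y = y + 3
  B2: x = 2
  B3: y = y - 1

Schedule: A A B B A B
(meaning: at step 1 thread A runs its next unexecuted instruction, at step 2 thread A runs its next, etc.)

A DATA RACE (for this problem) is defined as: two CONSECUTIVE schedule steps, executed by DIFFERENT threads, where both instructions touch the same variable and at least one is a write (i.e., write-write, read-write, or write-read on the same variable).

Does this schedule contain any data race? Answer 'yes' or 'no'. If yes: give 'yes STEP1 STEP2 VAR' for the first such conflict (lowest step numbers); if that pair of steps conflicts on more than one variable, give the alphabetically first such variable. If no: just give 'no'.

Answer: yes 4 5 x

Derivation:
Steps 1,2: same thread (A). No race.
Steps 2,3: A(r=x,w=x) vs B(r=y,w=y). No conflict.
Steps 3,4: same thread (B). No race.
Steps 4,5: B(x = 2) vs A(x = x - 1). RACE on x (W-W).
Steps 5,6: A(r=x,w=x) vs B(r=y,w=y). No conflict.
First conflict at steps 4,5.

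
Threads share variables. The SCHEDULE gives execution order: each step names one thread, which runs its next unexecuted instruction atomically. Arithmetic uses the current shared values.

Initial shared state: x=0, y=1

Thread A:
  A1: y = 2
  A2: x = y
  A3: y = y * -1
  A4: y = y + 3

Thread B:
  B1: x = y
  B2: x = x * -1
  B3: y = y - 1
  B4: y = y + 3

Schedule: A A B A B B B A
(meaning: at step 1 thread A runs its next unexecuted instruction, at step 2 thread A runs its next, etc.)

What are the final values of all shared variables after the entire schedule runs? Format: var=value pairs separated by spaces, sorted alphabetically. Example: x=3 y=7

Answer: x=-2 y=3

Derivation:
Step 1: thread A executes A1 (y = 2). Shared: x=0 y=2. PCs: A@1 B@0
Step 2: thread A executes A2 (x = y). Shared: x=2 y=2. PCs: A@2 B@0
Step 3: thread B executes B1 (x = y). Shared: x=2 y=2. PCs: A@2 B@1
Step 4: thread A executes A3 (y = y * -1). Shared: x=2 y=-2. PCs: A@3 B@1
Step 5: thread B executes B2 (x = x * -1). Shared: x=-2 y=-2. PCs: A@3 B@2
Step 6: thread B executes B3 (y = y - 1). Shared: x=-2 y=-3. PCs: A@3 B@3
Step 7: thread B executes B4 (y = y + 3). Shared: x=-2 y=0. PCs: A@3 B@4
Step 8: thread A executes A4 (y = y + 3). Shared: x=-2 y=3. PCs: A@4 B@4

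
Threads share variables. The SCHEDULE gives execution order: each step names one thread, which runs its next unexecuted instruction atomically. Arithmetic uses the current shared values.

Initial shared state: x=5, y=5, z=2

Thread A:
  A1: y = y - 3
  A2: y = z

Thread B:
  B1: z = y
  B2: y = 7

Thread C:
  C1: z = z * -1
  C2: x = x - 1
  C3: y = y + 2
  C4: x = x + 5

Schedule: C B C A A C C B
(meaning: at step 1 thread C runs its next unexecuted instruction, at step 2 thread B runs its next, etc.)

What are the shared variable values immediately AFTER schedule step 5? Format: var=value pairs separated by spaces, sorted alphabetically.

Step 1: thread C executes C1 (z = z * -1). Shared: x=5 y=5 z=-2. PCs: A@0 B@0 C@1
Step 2: thread B executes B1 (z = y). Shared: x=5 y=5 z=5. PCs: A@0 B@1 C@1
Step 3: thread C executes C2 (x = x - 1). Shared: x=4 y=5 z=5. PCs: A@0 B@1 C@2
Step 4: thread A executes A1 (y = y - 3). Shared: x=4 y=2 z=5. PCs: A@1 B@1 C@2
Step 5: thread A executes A2 (y = z). Shared: x=4 y=5 z=5. PCs: A@2 B@1 C@2

Answer: x=4 y=5 z=5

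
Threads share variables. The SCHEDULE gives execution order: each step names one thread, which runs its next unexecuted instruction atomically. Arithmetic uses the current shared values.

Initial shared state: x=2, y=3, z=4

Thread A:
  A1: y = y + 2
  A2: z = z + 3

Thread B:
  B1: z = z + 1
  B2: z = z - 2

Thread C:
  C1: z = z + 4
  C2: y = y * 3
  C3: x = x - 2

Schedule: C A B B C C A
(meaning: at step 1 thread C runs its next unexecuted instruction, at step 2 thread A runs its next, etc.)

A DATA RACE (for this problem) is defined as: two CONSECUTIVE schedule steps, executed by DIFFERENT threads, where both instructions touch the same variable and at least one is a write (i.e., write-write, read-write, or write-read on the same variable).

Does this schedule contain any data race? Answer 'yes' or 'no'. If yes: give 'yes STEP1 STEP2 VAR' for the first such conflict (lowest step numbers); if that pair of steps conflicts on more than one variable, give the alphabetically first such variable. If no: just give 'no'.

Steps 1,2: C(r=z,w=z) vs A(r=y,w=y). No conflict.
Steps 2,3: A(r=y,w=y) vs B(r=z,w=z). No conflict.
Steps 3,4: same thread (B). No race.
Steps 4,5: B(r=z,w=z) vs C(r=y,w=y). No conflict.
Steps 5,6: same thread (C). No race.
Steps 6,7: C(r=x,w=x) vs A(r=z,w=z). No conflict.

Answer: no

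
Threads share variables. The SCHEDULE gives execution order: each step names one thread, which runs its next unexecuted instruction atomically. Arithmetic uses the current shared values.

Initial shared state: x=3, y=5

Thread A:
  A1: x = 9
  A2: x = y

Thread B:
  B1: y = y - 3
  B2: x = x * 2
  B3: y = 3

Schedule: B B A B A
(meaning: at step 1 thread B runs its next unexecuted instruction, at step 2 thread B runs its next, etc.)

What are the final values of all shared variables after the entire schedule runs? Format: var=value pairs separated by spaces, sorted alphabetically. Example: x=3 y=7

Step 1: thread B executes B1 (y = y - 3). Shared: x=3 y=2. PCs: A@0 B@1
Step 2: thread B executes B2 (x = x * 2). Shared: x=6 y=2. PCs: A@0 B@2
Step 3: thread A executes A1 (x = 9). Shared: x=9 y=2. PCs: A@1 B@2
Step 4: thread B executes B3 (y = 3). Shared: x=9 y=3. PCs: A@1 B@3
Step 5: thread A executes A2 (x = y). Shared: x=3 y=3. PCs: A@2 B@3

Answer: x=3 y=3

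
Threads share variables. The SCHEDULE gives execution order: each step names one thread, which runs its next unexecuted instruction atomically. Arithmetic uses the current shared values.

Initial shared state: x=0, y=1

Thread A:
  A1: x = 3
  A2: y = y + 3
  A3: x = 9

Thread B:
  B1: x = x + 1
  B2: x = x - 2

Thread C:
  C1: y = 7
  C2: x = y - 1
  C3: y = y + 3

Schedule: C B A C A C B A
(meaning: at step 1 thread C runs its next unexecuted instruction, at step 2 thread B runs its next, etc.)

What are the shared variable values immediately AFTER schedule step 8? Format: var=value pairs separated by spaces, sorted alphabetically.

Step 1: thread C executes C1 (y = 7). Shared: x=0 y=7. PCs: A@0 B@0 C@1
Step 2: thread B executes B1 (x = x + 1). Shared: x=1 y=7. PCs: A@0 B@1 C@1
Step 3: thread A executes A1 (x = 3). Shared: x=3 y=7. PCs: A@1 B@1 C@1
Step 4: thread C executes C2 (x = y - 1). Shared: x=6 y=7. PCs: A@1 B@1 C@2
Step 5: thread A executes A2 (y = y + 3). Shared: x=6 y=10. PCs: A@2 B@1 C@2
Step 6: thread C executes C3 (y = y + 3). Shared: x=6 y=13. PCs: A@2 B@1 C@3
Step 7: thread B executes B2 (x = x - 2). Shared: x=4 y=13. PCs: A@2 B@2 C@3
Step 8: thread A executes A3 (x = 9). Shared: x=9 y=13. PCs: A@3 B@2 C@3

Answer: x=9 y=13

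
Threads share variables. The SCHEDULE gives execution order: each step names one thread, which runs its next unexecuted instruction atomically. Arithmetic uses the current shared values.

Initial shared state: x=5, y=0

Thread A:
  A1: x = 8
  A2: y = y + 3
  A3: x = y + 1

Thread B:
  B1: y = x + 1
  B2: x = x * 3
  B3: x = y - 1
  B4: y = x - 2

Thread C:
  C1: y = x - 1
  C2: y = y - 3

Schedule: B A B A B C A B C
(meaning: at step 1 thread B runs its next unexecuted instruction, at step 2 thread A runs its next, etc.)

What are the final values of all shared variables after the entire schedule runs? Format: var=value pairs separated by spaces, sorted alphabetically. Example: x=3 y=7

Answer: x=8 y=3

Derivation:
Step 1: thread B executes B1 (y = x + 1). Shared: x=5 y=6. PCs: A@0 B@1 C@0
Step 2: thread A executes A1 (x = 8). Shared: x=8 y=6. PCs: A@1 B@1 C@0
Step 3: thread B executes B2 (x = x * 3). Shared: x=24 y=6. PCs: A@1 B@2 C@0
Step 4: thread A executes A2 (y = y + 3). Shared: x=24 y=9. PCs: A@2 B@2 C@0
Step 5: thread B executes B3 (x = y - 1). Shared: x=8 y=9. PCs: A@2 B@3 C@0
Step 6: thread C executes C1 (y = x - 1). Shared: x=8 y=7. PCs: A@2 B@3 C@1
Step 7: thread A executes A3 (x = y + 1). Shared: x=8 y=7. PCs: A@3 B@3 C@1
Step 8: thread B executes B4 (y = x - 2). Shared: x=8 y=6. PCs: A@3 B@4 C@1
Step 9: thread C executes C2 (y = y - 3). Shared: x=8 y=3. PCs: A@3 B@4 C@2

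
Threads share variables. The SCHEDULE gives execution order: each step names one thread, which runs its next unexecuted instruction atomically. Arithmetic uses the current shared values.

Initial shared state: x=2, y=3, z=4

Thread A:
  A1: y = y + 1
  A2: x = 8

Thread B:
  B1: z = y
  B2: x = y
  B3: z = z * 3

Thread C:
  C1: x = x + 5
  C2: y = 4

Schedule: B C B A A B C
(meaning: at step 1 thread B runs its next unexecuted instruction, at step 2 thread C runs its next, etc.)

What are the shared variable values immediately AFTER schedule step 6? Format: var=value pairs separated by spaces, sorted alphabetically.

Answer: x=8 y=4 z=9

Derivation:
Step 1: thread B executes B1 (z = y). Shared: x=2 y=3 z=3. PCs: A@0 B@1 C@0
Step 2: thread C executes C1 (x = x + 5). Shared: x=7 y=3 z=3. PCs: A@0 B@1 C@1
Step 3: thread B executes B2 (x = y). Shared: x=3 y=3 z=3. PCs: A@0 B@2 C@1
Step 4: thread A executes A1 (y = y + 1). Shared: x=3 y=4 z=3. PCs: A@1 B@2 C@1
Step 5: thread A executes A2 (x = 8). Shared: x=8 y=4 z=3. PCs: A@2 B@2 C@1
Step 6: thread B executes B3 (z = z * 3). Shared: x=8 y=4 z=9. PCs: A@2 B@3 C@1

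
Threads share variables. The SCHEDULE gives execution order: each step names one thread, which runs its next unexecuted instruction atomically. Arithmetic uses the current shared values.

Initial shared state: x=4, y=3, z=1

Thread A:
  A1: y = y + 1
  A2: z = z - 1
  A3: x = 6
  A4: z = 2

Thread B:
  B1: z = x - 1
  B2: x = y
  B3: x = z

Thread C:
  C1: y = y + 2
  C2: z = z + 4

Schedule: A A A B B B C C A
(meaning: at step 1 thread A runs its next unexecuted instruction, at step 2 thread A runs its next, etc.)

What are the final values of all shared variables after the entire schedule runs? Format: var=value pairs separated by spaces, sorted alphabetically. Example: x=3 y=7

Answer: x=5 y=6 z=2

Derivation:
Step 1: thread A executes A1 (y = y + 1). Shared: x=4 y=4 z=1. PCs: A@1 B@0 C@0
Step 2: thread A executes A2 (z = z - 1). Shared: x=4 y=4 z=0. PCs: A@2 B@0 C@0
Step 3: thread A executes A3 (x = 6). Shared: x=6 y=4 z=0. PCs: A@3 B@0 C@0
Step 4: thread B executes B1 (z = x - 1). Shared: x=6 y=4 z=5. PCs: A@3 B@1 C@0
Step 5: thread B executes B2 (x = y). Shared: x=4 y=4 z=5. PCs: A@3 B@2 C@0
Step 6: thread B executes B3 (x = z). Shared: x=5 y=4 z=5. PCs: A@3 B@3 C@0
Step 7: thread C executes C1 (y = y + 2). Shared: x=5 y=6 z=5. PCs: A@3 B@3 C@1
Step 8: thread C executes C2 (z = z + 4). Shared: x=5 y=6 z=9. PCs: A@3 B@3 C@2
Step 9: thread A executes A4 (z = 2). Shared: x=5 y=6 z=2. PCs: A@4 B@3 C@2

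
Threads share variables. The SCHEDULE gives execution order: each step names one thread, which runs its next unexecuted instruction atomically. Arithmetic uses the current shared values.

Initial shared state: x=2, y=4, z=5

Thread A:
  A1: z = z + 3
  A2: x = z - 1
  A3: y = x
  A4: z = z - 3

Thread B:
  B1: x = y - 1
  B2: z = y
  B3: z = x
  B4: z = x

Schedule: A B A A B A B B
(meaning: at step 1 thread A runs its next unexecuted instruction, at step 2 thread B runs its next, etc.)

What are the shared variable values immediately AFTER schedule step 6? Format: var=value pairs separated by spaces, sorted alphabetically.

Step 1: thread A executes A1 (z = z + 3). Shared: x=2 y=4 z=8. PCs: A@1 B@0
Step 2: thread B executes B1 (x = y - 1). Shared: x=3 y=4 z=8. PCs: A@1 B@1
Step 3: thread A executes A2 (x = z - 1). Shared: x=7 y=4 z=8. PCs: A@2 B@1
Step 4: thread A executes A3 (y = x). Shared: x=7 y=7 z=8. PCs: A@3 B@1
Step 5: thread B executes B2 (z = y). Shared: x=7 y=7 z=7. PCs: A@3 B@2
Step 6: thread A executes A4 (z = z - 3). Shared: x=7 y=7 z=4. PCs: A@4 B@2

Answer: x=7 y=7 z=4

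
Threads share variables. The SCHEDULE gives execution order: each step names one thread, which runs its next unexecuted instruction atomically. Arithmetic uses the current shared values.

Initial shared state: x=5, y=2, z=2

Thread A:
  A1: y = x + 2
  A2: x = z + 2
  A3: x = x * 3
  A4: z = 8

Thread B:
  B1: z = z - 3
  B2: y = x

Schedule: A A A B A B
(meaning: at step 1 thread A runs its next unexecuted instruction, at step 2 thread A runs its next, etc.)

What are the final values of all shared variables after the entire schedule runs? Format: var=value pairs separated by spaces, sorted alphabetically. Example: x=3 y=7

Step 1: thread A executes A1 (y = x + 2). Shared: x=5 y=7 z=2. PCs: A@1 B@0
Step 2: thread A executes A2 (x = z + 2). Shared: x=4 y=7 z=2. PCs: A@2 B@0
Step 3: thread A executes A3 (x = x * 3). Shared: x=12 y=7 z=2. PCs: A@3 B@0
Step 4: thread B executes B1 (z = z - 3). Shared: x=12 y=7 z=-1. PCs: A@3 B@1
Step 5: thread A executes A4 (z = 8). Shared: x=12 y=7 z=8. PCs: A@4 B@1
Step 6: thread B executes B2 (y = x). Shared: x=12 y=12 z=8. PCs: A@4 B@2

Answer: x=12 y=12 z=8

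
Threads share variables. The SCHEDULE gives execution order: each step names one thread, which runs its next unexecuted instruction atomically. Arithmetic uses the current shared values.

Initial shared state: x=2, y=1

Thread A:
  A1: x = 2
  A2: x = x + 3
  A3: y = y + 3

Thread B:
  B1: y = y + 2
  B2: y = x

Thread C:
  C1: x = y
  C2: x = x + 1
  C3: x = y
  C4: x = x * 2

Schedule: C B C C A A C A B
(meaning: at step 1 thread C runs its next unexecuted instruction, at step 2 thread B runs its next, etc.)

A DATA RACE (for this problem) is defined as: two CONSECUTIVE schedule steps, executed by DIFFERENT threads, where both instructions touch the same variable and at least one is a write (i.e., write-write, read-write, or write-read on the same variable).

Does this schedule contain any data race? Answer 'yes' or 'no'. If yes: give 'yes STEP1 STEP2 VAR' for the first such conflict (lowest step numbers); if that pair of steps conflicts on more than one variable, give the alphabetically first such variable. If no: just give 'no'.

Answer: yes 1 2 y

Derivation:
Steps 1,2: C(x = y) vs B(y = y + 2). RACE on y (R-W).
Steps 2,3: B(r=y,w=y) vs C(r=x,w=x). No conflict.
Steps 3,4: same thread (C). No race.
Steps 4,5: C(x = y) vs A(x = 2). RACE on x (W-W).
Steps 5,6: same thread (A). No race.
Steps 6,7: A(x = x + 3) vs C(x = x * 2). RACE on x (W-W).
Steps 7,8: C(r=x,w=x) vs A(r=y,w=y). No conflict.
Steps 8,9: A(y = y + 3) vs B(y = x). RACE on y (W-W).
First conflict at steps 1,2.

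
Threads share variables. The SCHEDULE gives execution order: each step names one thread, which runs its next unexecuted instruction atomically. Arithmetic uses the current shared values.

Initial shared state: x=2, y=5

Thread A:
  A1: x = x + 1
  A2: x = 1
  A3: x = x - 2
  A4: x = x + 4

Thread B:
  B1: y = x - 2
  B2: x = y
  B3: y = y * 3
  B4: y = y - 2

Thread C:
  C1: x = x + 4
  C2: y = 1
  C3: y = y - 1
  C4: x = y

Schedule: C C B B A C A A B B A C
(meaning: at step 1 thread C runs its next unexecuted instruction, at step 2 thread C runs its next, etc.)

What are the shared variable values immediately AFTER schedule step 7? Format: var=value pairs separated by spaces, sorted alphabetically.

Answer: x=1 y=3

Derivation:
Step 1: thread C executes C1 (x = x + 4). Shared: x=6 y=5. PCs: A@0 B@0 C@1
Step 2: thread C executes C2 (y = 1). Shared: x=6 y=1. PCs: A@0 B@0 C@2
Step 3: thread B executes B1 (y = x - 2). Shared: x=6 y=4. PCs: A@0 B@1 C@2
Step 4: thread B executes B2 (x = y). Shared: x=4 y=4. PCs: A@0 B@2 C@2
Step 5: thread A executes A1 (x = x + 1). Shared: x=5 y=4. PCs: A@1 B@2 C@2
Step 6: thread C executes C3 (y = y - 1). Shared: x=5 y=3. PCs: A@1 B@2 C@3
Step 7: thread A executes A2 (x = 1). Shared: x=1 y=3. PCs: A@2 B@2 C@3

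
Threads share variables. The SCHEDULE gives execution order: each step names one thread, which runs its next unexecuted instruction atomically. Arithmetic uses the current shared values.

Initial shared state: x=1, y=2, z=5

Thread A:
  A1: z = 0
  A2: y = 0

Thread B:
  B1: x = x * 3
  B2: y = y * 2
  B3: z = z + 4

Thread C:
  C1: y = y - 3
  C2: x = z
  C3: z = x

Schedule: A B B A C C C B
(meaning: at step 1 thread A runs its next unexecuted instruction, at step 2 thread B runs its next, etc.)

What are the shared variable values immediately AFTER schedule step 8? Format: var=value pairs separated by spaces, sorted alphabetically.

Answer: x=0 y=-3 z=4

Derivation:
Step 1: thread A executes A1 (z = 0). Shared: x=1 y=2 z=0. PCs: A@1 B@0 C@0
Step 2: thread B executes B1 (x = x * 3). Shared: x=3 y=2 z=0. PCs: A@1 B@1 C@0
Step 3: thread B executes B2 (y = y * 2). Shared: x=3 y=4 z=0. PCs: A@1 B@2 C@0
Step 4: thread A executes A2 (y = 0). Shared: x=3 y=0 z=0. PCs: A@2 B@2 C@0
Step 5: thread C executes C1 (y = y - 3). Shared: x=3 y=-3 z=0. PCs: A@2 B@2 C@1
Step 6: thread C executes C2 (x = z). Shared: x=0 y=-3 z=0. PCs: A@2 B@2 C@2
Step 7: thread C executes C3 (z = x). Shared: x=0 y=-3 z=0. PCs: A@2 B@2 C@3
Step 8: thread B executes B3 (z = z + 4). Shared: x=0 y=-3 z=4. PCs: A@2 B@3 C@3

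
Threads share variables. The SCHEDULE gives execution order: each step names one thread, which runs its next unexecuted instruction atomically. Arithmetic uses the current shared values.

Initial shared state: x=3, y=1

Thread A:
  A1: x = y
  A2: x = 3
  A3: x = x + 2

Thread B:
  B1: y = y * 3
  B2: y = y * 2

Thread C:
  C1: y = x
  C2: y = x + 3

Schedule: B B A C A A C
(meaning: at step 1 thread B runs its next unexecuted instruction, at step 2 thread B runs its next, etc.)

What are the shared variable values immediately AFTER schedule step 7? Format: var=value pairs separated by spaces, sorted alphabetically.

Step 1: thread B executes B1 (y = y * 3). Shared: x=3 y=3. PCs: A@0 B@1 C@0
Step 2: thread B executes B2 (y = y * 2). Shared: x=3 y=6. PCs: A@0 B@2 C@0
Step 3: thread A executes A1 (x = y). Shared: x=6 y=6. PCs: A@1 B@2 C@0
Step 4: thread C executes C1 (y = x). Shared: x=6 y=6. PCs: A@1 B@2 C@1
Step 5: thread A executes A2 (x = 3). Shared: x=3 y=6. PCs: A@2 B@2 C@1
Step 6: thread A executes A3 (x = x + 2). Shared: x=5 y=6. PCs: A@3 B@2 C@1
Step 7: thread C executes C2 (y = x + 3). Shared: x=5 y=8. PCs: A@3 B@2 C@2

Answer: x=5 y=8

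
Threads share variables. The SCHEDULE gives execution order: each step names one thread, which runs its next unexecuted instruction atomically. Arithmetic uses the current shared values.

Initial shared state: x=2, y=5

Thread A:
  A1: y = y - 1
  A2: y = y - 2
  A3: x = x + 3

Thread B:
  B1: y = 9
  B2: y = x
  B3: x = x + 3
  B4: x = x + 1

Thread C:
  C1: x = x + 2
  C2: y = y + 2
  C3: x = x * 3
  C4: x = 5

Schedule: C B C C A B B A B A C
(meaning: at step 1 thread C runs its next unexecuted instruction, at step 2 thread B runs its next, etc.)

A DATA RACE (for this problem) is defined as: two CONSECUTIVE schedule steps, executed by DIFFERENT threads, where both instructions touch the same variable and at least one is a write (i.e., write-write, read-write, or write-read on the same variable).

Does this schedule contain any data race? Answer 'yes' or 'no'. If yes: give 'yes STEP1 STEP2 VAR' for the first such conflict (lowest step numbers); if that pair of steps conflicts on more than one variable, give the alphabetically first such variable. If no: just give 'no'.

Steps 1,2: C(r=x,w=x) vs B(r=-,w=y). No conflict.
Steps 2,3: B(y = 9) vs C(y = y + 2). RACE on y (W-W).
Steps 3,4: same thread (C). No race.
Steps 4,5: C(r=x,w=x) vs A(r=y,w=y). No conflict.
Steps 5,6: A(y = y - 1) vs B(y = x). RACE on y (W-W).
Steps 6,7: same thread (B). No race.
Steps 7,8: B(r=x,w=x) vs A(r=y,w=y). No conflict.
Steps 8,9: A(r=y,w=y) vs B(r=x,w=x). No conflict.
Steps 9,10: B(x = x + 1) vs A(x = x + 3). RACE on x (W-W).
Steps 10,11: A(x = x + 3) vs C(x = 5). RACE on x (W-W).
First conflict at steps 2,3.

Answer: yes 2 3 y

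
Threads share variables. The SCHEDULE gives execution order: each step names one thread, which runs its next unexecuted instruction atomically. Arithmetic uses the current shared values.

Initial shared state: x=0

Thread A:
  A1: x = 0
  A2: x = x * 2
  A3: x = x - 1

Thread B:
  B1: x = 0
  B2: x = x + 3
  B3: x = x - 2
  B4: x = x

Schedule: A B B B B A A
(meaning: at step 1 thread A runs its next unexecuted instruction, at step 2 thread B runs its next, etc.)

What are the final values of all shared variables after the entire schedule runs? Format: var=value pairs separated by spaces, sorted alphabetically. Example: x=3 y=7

Answer: x=1

Derivation:
Step 1: thread A executes A1 (x = 0). Shared: x=0. PCs: A@1 B@0
Step 2: thread B executes B1 (x = 0). Shared: x=0. PCs: A@1 B@1
Step 3: thread B executes B2 (x = x + 3). Shared: x=3. PCs: A@1 B@2
Step 4: thread B executes B3 (x = x - 2). Shared: x=1. PCs: A@1 B@3
Step 5: thread B executes B4 (x = x). Shared: x=1. PCs: A@1 B@4
Step 6: thread A executes A2 (x = x * 2). Shared: x=2. PCs: A@2 B@4
Step 7: thread A executes A3 (x = x - 1). Shared: x=1. PCs: A@3 B@4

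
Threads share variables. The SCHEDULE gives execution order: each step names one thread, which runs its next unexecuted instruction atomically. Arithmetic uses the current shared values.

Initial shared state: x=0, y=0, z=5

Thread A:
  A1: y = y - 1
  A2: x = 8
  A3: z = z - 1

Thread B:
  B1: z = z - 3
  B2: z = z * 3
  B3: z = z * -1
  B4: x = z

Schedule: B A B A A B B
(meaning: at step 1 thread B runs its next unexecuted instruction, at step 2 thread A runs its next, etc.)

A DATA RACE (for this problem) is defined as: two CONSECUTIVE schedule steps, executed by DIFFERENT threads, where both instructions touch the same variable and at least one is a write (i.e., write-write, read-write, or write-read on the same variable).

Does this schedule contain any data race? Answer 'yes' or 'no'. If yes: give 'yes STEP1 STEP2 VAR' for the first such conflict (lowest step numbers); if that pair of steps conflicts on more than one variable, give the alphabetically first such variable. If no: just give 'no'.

Steps 1,2: B(r=z,w=z) vs A(r=y,w=y). No conflict.
Steps 2,3: A(r=y,w=y) vs B(r=z,w=z). No conflict.
Steps 3,4: B(r=z,w=z) vs A(r=-,w=x). No conflict.
Steps 4,5: same thread (A). No race.
Steps 5,6: A(z = z - 1) vs B(z = z * -1). RACE on z (W-W).
Steps 6,7: same thread (B). No race.
First conflict at steps 5,6.

Answer: yes 5 6 z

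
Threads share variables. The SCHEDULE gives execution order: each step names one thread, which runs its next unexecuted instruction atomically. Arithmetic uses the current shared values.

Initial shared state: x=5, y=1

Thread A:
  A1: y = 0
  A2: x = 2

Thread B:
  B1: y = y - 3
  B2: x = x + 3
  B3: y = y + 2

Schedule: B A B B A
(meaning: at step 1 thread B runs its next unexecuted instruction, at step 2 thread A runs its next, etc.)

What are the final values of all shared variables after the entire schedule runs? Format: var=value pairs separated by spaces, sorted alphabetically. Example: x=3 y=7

Answer: x=2 y=2

Derivation:
Step 1: thread B executes B1 (y = y - 3). Shared: x=5 y=-2. PCs: A@0 B@1
Step 2: thread A executes A1 (y = 0). Shared: x=5 y=0. PCs: A@1 B@1
Step 3: thread B executes B2 (x = x + 3). Shared: x=8 y=0. PCs: A@1 B@2
Step 4: thread B executes B3 (y = y + 2). Shared: x=8 y=2. PCs: A@1 B@3
Step 5: thread A executes A2 (x = 2). Shared: x=2 y=2. PCs: A@2 B@3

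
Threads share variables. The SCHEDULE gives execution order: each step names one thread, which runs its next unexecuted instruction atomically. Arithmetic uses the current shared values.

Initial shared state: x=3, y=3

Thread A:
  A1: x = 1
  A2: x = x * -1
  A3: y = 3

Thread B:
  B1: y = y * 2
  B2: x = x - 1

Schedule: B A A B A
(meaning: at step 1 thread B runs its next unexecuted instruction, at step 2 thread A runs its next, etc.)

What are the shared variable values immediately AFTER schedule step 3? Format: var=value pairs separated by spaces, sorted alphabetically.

Answer: x=-1 y=6

Derivation:
Step 1: thread B executes B1 (y = y * 2). Shared: x=3 y=6. PCs: A@0 B@1
Step 2: thread A executes A1 (x = 1). Shared: x=1 y=6. PCs: A@1 B@1
Step 3: thread A executes A2 (x = x * -1). Shared: x=-1 y=6. PCs: A@2 B@1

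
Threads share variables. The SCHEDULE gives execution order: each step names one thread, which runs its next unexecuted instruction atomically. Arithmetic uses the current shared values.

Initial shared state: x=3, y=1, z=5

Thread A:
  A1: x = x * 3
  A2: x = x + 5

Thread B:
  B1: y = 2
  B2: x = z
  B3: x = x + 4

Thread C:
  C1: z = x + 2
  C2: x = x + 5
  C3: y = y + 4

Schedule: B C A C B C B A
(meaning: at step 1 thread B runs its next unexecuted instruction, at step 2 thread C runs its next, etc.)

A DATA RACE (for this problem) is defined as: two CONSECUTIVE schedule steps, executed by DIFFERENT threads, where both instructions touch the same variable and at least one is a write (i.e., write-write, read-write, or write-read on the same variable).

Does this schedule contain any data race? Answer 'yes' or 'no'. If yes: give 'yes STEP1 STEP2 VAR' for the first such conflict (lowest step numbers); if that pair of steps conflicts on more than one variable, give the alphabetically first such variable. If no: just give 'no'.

Answer: yes 2 3 x

Derivation:
Steps 1,2: B(r=-,w=y) vs C(r=x,w=z). No conflict.
Steps 2,3: C(z = x + 2) vs A(x = x * 3). RACE on x (R-W).
Steps 3,4: A(x = x * 3) vs C(x = x + 5). RACE on x (W-W).
Steps 4,5: C(x = x + 5) vs B(x = z). RACE on x (W-W).
Steps 5,6: B(r=z,w=x) vs C(r=y,w=y). No conflict.
Steps 6,7: C(r=y,w=y) vs B(r=x,w=x). No conflict.
Steps 7,8: B(x = x + 4) vs A(x = x + 5). RACE on x (W-W).
First conflict at steps 2,3.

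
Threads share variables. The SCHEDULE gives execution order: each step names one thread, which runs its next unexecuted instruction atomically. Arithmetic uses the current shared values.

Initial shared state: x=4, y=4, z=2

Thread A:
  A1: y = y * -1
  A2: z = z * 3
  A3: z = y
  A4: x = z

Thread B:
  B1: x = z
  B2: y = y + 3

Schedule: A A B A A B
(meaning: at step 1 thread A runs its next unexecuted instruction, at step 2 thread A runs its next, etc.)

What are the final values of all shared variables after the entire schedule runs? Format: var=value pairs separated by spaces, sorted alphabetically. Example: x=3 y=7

Answer: x=-4 y=-1 z=-4

Derivation:
Step 1: thread A executes A1 (y = y * -1). Shared: x=4 y=-4 z=2. PCs: A@1 B@0
Step 2: thread A executes A2 (z = z * 3). Shared: x=4 y=-4 z=6. PCs: A@2 B@0
Step 3: thread B executes B1 (x = z). Shared: x=6 y=-4 z=6. PCs: A@2 B@1
Step 4: thread A executes A3 (z = y). Shared: x=6 y=-4 z=-4. PCs: A@3 B@1
Step 5: thread A executes A4 (x = z). Shared: x=-4 y=-4 z=-4. PCs: A@4 B@1
Step 6: thread B executes B2 (y = y + 3). Shared: x=-4 y=-1 z=-4. PCs: A@4 B@2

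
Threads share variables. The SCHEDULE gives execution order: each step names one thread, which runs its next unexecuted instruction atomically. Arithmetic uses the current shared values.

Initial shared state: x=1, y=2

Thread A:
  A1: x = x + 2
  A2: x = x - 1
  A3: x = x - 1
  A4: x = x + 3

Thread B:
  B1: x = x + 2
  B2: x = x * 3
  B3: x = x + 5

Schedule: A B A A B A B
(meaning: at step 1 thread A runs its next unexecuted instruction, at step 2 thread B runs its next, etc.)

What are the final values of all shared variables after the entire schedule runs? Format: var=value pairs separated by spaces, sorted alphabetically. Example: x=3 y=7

Step 1: thread A executes A1 (x = x + 2). Shared: x=3 y=2. PCs: A@1 B@0
Step 2: thread B executes B1 (x = x + 2). Shared: x=5 y=2. PCs: A@1 B@1
Step 3: thread A executes A2 (x = x - 1). Shared: x=4 y=2. PCs: A@2 B@1
Step 4: thread A executes A3 (x = x - 1). Shared: x=3 y=2. PCs: A@3 B@1
Step 5: thread B executes B2 (x = x * 3). Shared: x=9 y=2. PCs: A@3 B@2
Step 6: thread A executes A4 (x = x + 3). Shared: x=12 y=2. PCs: A@4 B@2
Step 7: thread B executes B3 (x = x + 5). Shared: x=17 y=2. PCs: A@4 B@3

Answer: x=17 y=2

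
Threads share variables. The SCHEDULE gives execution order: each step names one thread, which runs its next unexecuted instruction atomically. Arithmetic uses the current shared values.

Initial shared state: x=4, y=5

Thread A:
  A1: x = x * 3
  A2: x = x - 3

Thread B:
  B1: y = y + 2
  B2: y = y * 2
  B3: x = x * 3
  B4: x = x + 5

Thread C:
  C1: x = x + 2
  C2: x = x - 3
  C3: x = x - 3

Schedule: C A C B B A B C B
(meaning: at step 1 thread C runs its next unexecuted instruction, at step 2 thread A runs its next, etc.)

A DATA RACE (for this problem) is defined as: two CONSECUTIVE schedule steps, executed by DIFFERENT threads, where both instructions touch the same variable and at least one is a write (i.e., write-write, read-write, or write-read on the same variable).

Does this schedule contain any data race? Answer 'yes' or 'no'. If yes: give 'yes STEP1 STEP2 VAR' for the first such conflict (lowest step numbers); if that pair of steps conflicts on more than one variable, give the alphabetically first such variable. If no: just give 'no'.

Steps 1,2: C(x = x + 2) vs A(x = x * 3). RACE on x (W-W).
Steps 2,3: A(x = x * 3) vs C(x = x - 3). RACE on x (W-W).
Steps 3,4: C(r=x,w=x) vs B(r=y,w=y). No conflict.
Steps 4,5: same thread (B). No race.
Steps 5,6: B(r=y,w=y) vs A(r=x,w=x). No conflict.
Steps 6,7: A(x = x - 3) vs B(x = x * 3). RACE on x (W-W).
Steps 7,8: B(x = x * 3) vs C(x = x - 3). RACE on x (W-W).
Steps 8,9: C(x = x - 3) vs B(x = x + 5). RACE on x (W-W).
First conflict at steps 1,2.

Answer: yes 1 2 x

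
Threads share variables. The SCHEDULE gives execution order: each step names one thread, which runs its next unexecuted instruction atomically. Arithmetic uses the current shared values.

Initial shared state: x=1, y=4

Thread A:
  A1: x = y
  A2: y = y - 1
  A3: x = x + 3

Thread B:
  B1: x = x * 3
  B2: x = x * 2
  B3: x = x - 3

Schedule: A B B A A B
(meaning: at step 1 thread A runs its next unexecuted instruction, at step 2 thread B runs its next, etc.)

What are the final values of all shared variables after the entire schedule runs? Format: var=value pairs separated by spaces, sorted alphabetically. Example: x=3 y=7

Step 1: thread A executes A1 (x = y). Shared: x=4 y=4. PCs: A@1 B@0
Step 2: thread B executes B1 (x = x * 3). Shared: x=12 y=4. PCs: A@1 B@1
Step 3: thread B executes B2 (x = x * 2). Shared: x=24 y=4. PCs: A@1 B@2
Step 4: thread A executes A2 (y = y - 1). Shared: x=24 y=3. PCs: A@2 B@2
Step 5: thread A executes A3 (x = x + 3). Shared: x=27 y=3. PCs: A@3 B@2
Step 6: thread B executes B3 (x = x - 3). Shared: x=24 y=3. PCs: A@3 B@3

Answer: x=24 y=3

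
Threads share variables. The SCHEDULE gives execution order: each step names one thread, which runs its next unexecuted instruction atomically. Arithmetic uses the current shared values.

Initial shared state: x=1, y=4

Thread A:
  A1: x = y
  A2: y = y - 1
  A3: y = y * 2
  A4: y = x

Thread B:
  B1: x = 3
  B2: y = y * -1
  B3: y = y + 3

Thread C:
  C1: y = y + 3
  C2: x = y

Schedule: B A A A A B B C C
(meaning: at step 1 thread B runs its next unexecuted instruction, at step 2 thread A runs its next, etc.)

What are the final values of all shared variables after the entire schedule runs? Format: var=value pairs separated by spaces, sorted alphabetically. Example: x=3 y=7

Answer: x=2 y=2

Derivation:
Step 1: thread B executes B1 (x = 3). Shared: x=3 y=4. PCs: A@0 B@1 C@0
Step 2: thread A executes A1 (x = y). Shared: x=4 y=4. PCs: A@1 B@1 C@0
Step 3: thread A executes A2 (y = y - 1). Shared: x=4 y=3. PCs: A@2 B@1 C@0
Step 4: thread A executes A3 (y = y * 2). Shared: x=4 y=6. PCs: A@3 B@1 C@0
Step 5: thread A executes A4 (y = x). Shared: x=4 y=4. PCs: A@4 B@1 C@0
Step 6: thread B executes B2 (y = y * -1). Shared: x=4 y=-4. PCs: A@4 B@2 C@0
Step 7: thread B executes B3 (y = y + 3). Shared: x=4 y=-1. PCs: A@4 B@3 C@0
Step 8: thread C executes C1 (y = y + 3). Shared: x=4 y=2. PCs: A@4 B@3 C@1
Step 9: thread C executes C2 (x = y). Shared: x=2 y=2. PCs: A@4 B@3 C@2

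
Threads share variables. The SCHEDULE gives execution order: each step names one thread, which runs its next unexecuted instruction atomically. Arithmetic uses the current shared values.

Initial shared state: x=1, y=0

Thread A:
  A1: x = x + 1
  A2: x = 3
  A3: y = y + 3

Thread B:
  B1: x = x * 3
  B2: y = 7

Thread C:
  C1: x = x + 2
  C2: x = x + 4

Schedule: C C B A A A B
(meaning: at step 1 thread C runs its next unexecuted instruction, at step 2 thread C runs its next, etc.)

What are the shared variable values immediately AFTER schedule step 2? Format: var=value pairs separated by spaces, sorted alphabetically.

Step 1: thread C executes C1 (x = x + 2). Shared: x=3 y=0. PCs: A@0 B@0 C@1
Step 2: thread C executes C2 (x = x + 4). Shared: x=7 y=0. PCs: A@0 B@0 C@2

Answer: x=7 y=0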